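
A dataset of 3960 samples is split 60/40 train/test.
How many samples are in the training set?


Test set = 3960 * 40% = 1584. Training set = 3960 - 1584 = 2376.

2376


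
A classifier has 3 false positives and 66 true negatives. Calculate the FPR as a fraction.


FPR = FP / (FP + TN) = 3 / 69 = 1/23.

1/23


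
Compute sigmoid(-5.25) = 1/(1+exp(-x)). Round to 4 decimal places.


sigma(-5.25) = 1/(1+e^(5.25)) = 1/(1+190.566268) = 1/191.566268 = 0.0052.

0.0052


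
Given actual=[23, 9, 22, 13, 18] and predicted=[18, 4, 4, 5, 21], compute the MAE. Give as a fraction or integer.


MAE = (1/5) * (|23-18|=5 + |9-4|=5 + |22-4|=18 + |13-5|=8 + |18-21|=3). Sum = 39. MAE = 39/5.

39/5


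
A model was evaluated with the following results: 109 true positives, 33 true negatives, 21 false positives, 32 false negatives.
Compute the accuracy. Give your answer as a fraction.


Accuracy = (TP + TN) / (TP + TN + FP + FN) = (109 + 33) / 195 = 142/195.

142/195


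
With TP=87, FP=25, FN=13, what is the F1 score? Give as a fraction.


Precision = 87/112 = 87/112. Recall = 87/100 = 87/100. F1 = 2*P*R/(P+R) = 87/106.

87/106


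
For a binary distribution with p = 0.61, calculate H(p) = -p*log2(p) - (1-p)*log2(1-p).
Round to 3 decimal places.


H = -0.61*log2(0.61) - 0.39*log2(0.39) = 0.965.

0.965


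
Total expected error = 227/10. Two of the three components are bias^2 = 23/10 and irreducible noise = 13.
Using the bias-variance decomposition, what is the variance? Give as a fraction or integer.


Total error = bias^2 + variance + irreducible noise. So variance = 227/10 - 23/10 - 13 = 37/5.

37/5


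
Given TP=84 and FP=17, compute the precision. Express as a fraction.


Precision = TP / (TP + FP) = 84 / 101 = 84/101.

84/101


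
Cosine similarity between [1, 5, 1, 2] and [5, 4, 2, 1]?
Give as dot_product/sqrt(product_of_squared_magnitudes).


dot = 29. |a|^2 = 31, |b|^2 = 46. cos = 29/sqrt(1426).

29/sqrt(1426)


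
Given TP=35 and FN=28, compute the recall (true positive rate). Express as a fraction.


Recall = TP / (TP + FN) = 35 / 63 = 5/9.

5/9


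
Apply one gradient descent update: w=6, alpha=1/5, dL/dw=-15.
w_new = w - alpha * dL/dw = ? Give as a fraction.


w_new = 6 - 1/5 * -15 = 6 - -3 = 9.

9


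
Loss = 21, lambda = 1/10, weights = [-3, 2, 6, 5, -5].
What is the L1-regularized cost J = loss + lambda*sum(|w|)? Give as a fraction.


L1 norm = sum(|w|) = 21. J = 21 + 1/10 * 21 = 231/10.

231/10


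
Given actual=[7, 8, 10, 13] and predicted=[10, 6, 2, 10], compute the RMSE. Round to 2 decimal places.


MSE = 21.5000. RMSE = sqrt(21.5000) = 4.64.

4.64


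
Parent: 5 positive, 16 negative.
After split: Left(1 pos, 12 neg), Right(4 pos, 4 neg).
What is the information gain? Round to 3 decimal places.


H(parent) = 0.7919. H(left) = 0.3912, H(right) = 1.0000. Weighted = (13/21)*0.3912 + (8/21)*1.0000 = 0.6231. IG = 0.7919 - 0.6231 = 0.1688, which rounds to 0.169.

0.169


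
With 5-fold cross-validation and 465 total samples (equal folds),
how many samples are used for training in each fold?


Each validation fold has 465/5 = 93 samples. Training set = 465 - 93 = 372.

372


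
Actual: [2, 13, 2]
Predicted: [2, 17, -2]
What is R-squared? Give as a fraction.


Mean(y) = 17/3. SS_res = 32. SS_tot = 242/3. R^2 = 1 - 32/(242/3) = 73/121.

73/121


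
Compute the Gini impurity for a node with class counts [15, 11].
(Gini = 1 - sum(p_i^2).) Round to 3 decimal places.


Total = 26. Proportions: 15/26, 11/26. sum(p_i^2) = 0.5118. Gini = 1 - 0.5118 = 0.4882, which rounds to 0.488.

0.488


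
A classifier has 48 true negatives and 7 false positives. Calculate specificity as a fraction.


Specificity = TN / (TN + FP) = 48 / 55 = 48/55.

48/55


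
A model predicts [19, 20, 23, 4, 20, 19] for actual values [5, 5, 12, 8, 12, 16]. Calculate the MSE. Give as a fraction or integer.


MSE = (1/6) * ((5-19)^2=196 + (5-20)^2=225 + (12-23)^2=121 + (8-4)^2=16 + (12-20)^2=64 + (16-19)^2=9). Sum = 631. MSE = 631/6.

631/6


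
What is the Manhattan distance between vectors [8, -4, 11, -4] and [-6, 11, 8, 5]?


d = sum of absolute differences: |8--6|=14 + |-4-11|=15 + |11-8|=3 + |-4-5|=9 = 41.

41


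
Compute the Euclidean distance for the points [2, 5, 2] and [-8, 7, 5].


d = sqrt(sum of squared differences). (2--8)^2=100, (5-7)^2=4, (2-5)^2=9. Sum = 113.

sqrt(113)


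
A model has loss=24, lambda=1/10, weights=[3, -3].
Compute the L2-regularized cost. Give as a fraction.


L2 sq norm = sum(w^2) = 18. J = 24 + 1/10 * 18 = 129/5.

129/5


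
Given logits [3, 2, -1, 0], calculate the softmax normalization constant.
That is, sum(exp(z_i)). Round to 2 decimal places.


Denom = e^3=20.0855 + e^2=7.3891 + e^-1=0.3679 + e^0=1.0000. Sum = 28.8425, which rounds to 28.84.

28.84


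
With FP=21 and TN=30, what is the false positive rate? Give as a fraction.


FPR = FP / (FP + TN) = 21 / 51 = 7/17.

7/17


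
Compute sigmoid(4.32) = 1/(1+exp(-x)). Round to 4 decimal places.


sigma(4.32) = 1/(1+e^(-4.32)) = 1/(1+0.013300) = 1/1.013300 = 0.9869.

0.9869


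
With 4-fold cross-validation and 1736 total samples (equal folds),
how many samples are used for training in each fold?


Each validation fold has 1736/4 = 434 samples. Training set = 1736 - 434 = 1302.

1302


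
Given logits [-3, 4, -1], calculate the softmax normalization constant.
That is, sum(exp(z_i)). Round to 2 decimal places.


Denom = e^-3=0.0498 + e^4=54.5982 + e^-1=0.3679. Sum = 55.0159, which rounds to 55.02.

55.02


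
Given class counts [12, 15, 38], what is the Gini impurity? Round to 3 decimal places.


Total = 65. Proportions: 12/65, 15/65, 38/65. sum(p_i^2) = 0.4291. Gini = 1 - 0.4291 = 0.5709, which rounds to 0.571.

0.571


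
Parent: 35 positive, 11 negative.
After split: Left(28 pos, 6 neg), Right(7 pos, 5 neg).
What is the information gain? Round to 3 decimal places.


H(parent) = 0.7936. H(left) = 0.6723, H(right) = 0.9799. Weighted = (34/46)*0.6723 + (12/46)*0.9799 = 0.7525. IG = 0.7936 - 0.7525 = 0.0411, which rounds to 0.041.

0.041


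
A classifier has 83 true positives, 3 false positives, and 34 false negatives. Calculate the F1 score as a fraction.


Precision = 83/86 = 83/86. Recall = 83/117 = 83/117. F1 = 2*P*R/(P+R) = 166/203.

166/203


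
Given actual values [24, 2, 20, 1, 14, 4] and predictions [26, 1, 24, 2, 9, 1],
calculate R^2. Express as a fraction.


Mean(y) = 65/6. SS_res = 56. SS_tot = 2933/6. R^2 = 1 - 56/(2933/6) = 371/419.

371/419


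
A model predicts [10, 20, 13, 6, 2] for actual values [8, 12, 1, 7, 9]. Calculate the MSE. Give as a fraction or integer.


MSE = (1/5) * ((8-10)^2=4 + (12-20)^2=64 + (1-13)^2=144 + (7-6)^2=1 + (9-2)^2=49). Sum = 262. MSE = 262/5.

262/5


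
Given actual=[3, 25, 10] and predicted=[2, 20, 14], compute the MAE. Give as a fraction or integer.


MAE = (1/3) * (|3-2|=1 + |25-20|=5 + |10-14|=4). Sum = 10. MAE = 10/3.

10/3


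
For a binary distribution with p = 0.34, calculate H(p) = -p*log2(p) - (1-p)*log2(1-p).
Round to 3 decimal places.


H = -0.34*log2(0.34) - 0.66*log2(0.66) = 0.925.

0.925


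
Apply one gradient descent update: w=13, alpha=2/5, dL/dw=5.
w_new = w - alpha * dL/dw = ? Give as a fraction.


w_new = 13 - 2/5 * 5 = 13 - 2 = 11.

11


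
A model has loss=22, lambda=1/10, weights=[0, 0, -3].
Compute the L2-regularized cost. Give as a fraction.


L2 sq norm = sum(w^2) = 9. J = 22 + 1/10 * 9 = 229/10.

229/10


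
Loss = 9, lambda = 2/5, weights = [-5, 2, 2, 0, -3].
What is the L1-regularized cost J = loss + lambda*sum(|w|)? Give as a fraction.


L1 norm = sum(|w|) = 12. J = 9 + 2/5 * 12 = 69/5.

69/5


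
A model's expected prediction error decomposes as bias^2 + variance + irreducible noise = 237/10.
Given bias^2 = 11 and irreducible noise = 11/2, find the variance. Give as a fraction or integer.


Total error = bias^2 + variance + irreducible noise. So variance = 237/10 - 11 - 11/2 = 36/5.

36/5


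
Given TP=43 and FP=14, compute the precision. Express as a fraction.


Precision = TP / (TP + FP) = 43 / 57 = 43/57.

43/57


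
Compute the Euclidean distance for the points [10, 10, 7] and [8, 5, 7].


d = sqrt(sum of squared differences). (10-8)^2=4, (10-5)^2=25, (7-7)^2=0. Sum = 29.

sqrt(29)


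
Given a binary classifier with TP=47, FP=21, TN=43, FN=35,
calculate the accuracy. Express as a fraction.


Accuracy = (TP + TN) / (TP + TN + FP + FN) = (47 + 43) / 146 = 45/73.

45/73


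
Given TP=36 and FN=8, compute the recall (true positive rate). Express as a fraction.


Recall = TP / (TP + FN) = 36 / 44 = 9/11.

9/11


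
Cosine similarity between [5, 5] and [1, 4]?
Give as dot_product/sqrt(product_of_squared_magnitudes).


dot = 25. |a|^2 = 50, |b|^2 = 17. cos = 25/sqrt(850).

25/sqrt(850)


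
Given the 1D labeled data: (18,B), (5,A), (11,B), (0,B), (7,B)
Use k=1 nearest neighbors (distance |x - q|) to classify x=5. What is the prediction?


Distances: |18-5|=13, |5-5|=0, |11-5|=6, |0-5|=5, |7-5|=2. 1 nearest: (5,A). Counts: {'A': 1}. Majority class: A.

A


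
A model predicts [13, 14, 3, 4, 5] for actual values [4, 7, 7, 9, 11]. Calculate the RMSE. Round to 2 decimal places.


MSE = 41.4000. RMSE = sqrt(41.4000) = 6.43.

6.43


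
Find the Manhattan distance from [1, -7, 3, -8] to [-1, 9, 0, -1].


d = sum of absolute differences: |1--1|=2 + |-7-9|=16 + |3-0|=3 + |-8--1|=7 = 28.

28


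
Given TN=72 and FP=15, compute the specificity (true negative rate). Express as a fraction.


Specificity = TN / (TN + FP) = 72 / 87 = 24/29.

24/29


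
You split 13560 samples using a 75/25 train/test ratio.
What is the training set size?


Test set = 13560 * 25% = 3390. Training set = 13560 - 3390 = 10170.

10170


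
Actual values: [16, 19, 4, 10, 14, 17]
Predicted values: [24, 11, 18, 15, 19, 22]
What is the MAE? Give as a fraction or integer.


MAE = (1/6) * (|16-24|=8 + |19-11|=8 + |4-18|=14 + |10-15|=5 + |14-19|=5 + |17-22|=5). Sum = 45. MAE = 15/2.

15/2


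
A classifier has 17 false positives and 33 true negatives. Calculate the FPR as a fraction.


FPR = FP / (FP + TN) = 17 / 50 = 17/50.

17/50


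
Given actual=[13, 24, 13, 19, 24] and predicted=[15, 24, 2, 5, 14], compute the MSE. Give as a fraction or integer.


MSE = (1/5) * ((13-15)^2=4 + (24-24)^2=0 + (13-2)^2=121 + (19-5)^2=196 + (24-14)^2=100). Sum = 421. MSE = 421/5.

421/5


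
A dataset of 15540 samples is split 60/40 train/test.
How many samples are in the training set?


Test set = 15540 * 40% = 6216. Training set = 15540 - 6216 = 9324.

9324


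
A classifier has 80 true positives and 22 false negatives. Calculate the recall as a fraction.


Recall = TP / (TP + FN) = 80 / 102 = 40/51.

40/51


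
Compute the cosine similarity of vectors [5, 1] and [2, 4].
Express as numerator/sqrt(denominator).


dot = 14. |a|^2 = 26, |b|^2 = 20. cos = 14/sqrt(520).

14/sqrt(520)


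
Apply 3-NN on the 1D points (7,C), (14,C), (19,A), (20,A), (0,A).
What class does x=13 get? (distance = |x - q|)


Distances: |7-13|=6, |14-13|=1, |19-13|=6, |20-13|=7, |0-13|=13. 3 nearest: (14,C), (19,A), (7,C). Counts: {'C': 2, 'A': 1}. Majority class: C.

C


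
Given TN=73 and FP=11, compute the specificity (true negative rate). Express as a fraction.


Specificity = TN / (TN + FP) = 73 / 84 = 73/84.

73/84


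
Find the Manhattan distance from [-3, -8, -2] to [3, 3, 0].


d = sum of absolute differences: |-3-3|=6 + |-8-3|=11 + |-2-0|=2 = 19.

19


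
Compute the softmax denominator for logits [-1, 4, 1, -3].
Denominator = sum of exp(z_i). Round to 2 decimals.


Denom = e^-1=0.3679 + e^4=54.5982 + e^1=2.7183 + e^-3=0.0498. Sum = 57.7342, which rounds to 57.73.

57.73


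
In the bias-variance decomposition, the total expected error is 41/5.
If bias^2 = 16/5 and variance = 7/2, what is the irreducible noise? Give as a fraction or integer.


Total error = bias^2 + variance + irreducible noise. So irreducible noise = 41/5 - 16/5 - 7/2 = 3/2.

3/2


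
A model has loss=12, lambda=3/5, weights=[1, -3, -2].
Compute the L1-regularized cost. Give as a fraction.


L1 norm = sum(|w|) = 6. J = 12 + 3/5 * 6 = 78/5.

78/5


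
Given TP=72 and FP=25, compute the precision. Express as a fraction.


Precision = TP / (TP + FP) = 72 / 97 = 72/97.

72/97


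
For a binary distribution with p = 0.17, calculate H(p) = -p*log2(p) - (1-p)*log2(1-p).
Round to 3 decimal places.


H = -0.17*log2(0.17) - 0.83*log2(0.83) = 0.658.

0.658


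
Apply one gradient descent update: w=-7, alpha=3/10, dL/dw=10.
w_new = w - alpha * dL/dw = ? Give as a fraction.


w_new = -7 - 3/10 * 10 = -7 - 3 = -10.

-10


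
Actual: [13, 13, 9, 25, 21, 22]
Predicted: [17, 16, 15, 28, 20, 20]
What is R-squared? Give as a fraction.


Mean(y) = 103/6. SS_res = 75. SS_tot = 1205/6. R^2 = 1 - 75/(1205/6) = 151/241.

151/241


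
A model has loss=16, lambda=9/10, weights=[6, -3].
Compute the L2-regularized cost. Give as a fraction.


L2 sq norm = sum(w^2) = 45. J = 16 + 9/10 * 45 = 113/2.

113/2


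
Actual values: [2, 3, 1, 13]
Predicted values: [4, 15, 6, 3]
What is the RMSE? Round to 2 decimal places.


MSE = 68.2500. RMSE = sqrt(68.2500) = 8.26.

8.26


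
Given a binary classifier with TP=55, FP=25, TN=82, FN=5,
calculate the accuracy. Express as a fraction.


Accuracy = (TP + TN) / (TP + TN + FP + FN) = (55 + 82) / 167 = 137/167.

137/167


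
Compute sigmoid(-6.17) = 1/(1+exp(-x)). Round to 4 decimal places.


sigma(-6.17) = 1/(1+e^(6.17)) = 1/(1+478.186106) = 1/479.186106 = 0.0021.

0.0021


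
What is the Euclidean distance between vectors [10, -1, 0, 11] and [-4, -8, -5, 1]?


d = sqrt(sum of squared differences). (10--4)^2=196, (-1--8)^2=49, (0--5)^2=25, (11-1)^2=100. Sum = 370.

sqrt(370)


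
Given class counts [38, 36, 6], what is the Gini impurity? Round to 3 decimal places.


Total = 80. Proportions: 38/80, 36/80, 6/80. sum(p_i^2) = 0.4338. Gini = 1 - 0.4338 = 0.5662, which rounds to 0.566.

0.566


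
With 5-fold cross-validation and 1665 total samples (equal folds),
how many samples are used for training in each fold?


Each validation fold has 1665/5 = 333 samples. Training set = 1665 - 333 = 1332.

1332


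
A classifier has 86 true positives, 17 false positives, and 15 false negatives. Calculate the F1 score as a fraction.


Precision = 86/103 = 86/103. Recall = 86/101 = 86/101. F1 = 2*P*R/(P+R) = 43/51.

43/51


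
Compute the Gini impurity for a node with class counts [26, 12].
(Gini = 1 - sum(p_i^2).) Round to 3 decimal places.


Total = 38. Proportions: 26/38, 12/38. sum(p_i^2) = 0.5679. Gini = 1 - 0.5679 = 0.4321, which rounds to 0.432.

0.432


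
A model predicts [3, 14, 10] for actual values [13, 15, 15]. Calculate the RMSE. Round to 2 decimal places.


MSE = 42.0000. RMSE = sqrt(42.0000) = 6.48.

6.48


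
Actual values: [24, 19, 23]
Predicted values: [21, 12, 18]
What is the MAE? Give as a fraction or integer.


MAE = (1/3) * (|24-21|=3 + |19-12|=7 + |23-18|=5). Sum = 15. MAE = 5.

5


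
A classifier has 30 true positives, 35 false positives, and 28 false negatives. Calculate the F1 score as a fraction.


Precision = 30/65 = 6/13. Recall = 30/58 = 15/29. F1 = 2*P*R/(P+R) = 20/41.

20/41


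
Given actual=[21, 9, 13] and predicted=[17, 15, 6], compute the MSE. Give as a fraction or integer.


MSE = (1/3) * ((21-17)^2=16 + (9-15)^2=36 + (13-6)^2=49). Sum = 101. MSE = 101/3.

101/3


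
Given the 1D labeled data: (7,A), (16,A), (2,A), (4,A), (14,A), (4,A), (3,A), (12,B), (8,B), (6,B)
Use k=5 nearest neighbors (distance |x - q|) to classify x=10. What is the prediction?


Distances: |7-10|=3, |16-10|=6, |2-10|=8, |4-10|=6, |14-10|=4, |4-10|=6, |3-10|=7, |12-10|=2, |8-10|=2, |6-10|=4. 5 nearest: (12,B), (8,B), (7,A), (14,A), (6,B). Counts: {'B': 3, 'A': 2}. Majority class: B.

B


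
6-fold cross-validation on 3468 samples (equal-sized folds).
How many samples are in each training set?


Each validation fold has 3468/6 = 578 samples. Training set = 3468 - 578 = 2890.

2890


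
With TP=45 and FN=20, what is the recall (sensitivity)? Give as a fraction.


Recall = TP / (TP + FN) = 45 / 65 = 9/13.

9/13


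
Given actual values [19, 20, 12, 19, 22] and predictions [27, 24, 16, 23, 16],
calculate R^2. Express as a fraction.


Mean(y) = 92/5. SS_res = 148. SS_tot = 286/5. R^2 = 1 - 148/(286/5) = -227/143.

-227/143


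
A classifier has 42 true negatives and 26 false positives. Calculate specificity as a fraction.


Specificity = TN / (TN + FP) = 42 / 68 = 21/34.

21/34


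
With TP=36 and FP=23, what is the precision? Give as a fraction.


Precision = TP / (TP + FP) = 36 / 59 = 36/59.

36/59


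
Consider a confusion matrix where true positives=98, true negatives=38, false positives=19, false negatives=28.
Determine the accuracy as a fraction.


Accuracy = (TP + TN) / (TP + TN + FP + FN) = (98 + 38) / 183 = 136/183.

136/183


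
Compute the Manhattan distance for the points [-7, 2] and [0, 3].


d = sum of absolute differences: |-7-0|=7 + |2-3|=1 = 8.

8


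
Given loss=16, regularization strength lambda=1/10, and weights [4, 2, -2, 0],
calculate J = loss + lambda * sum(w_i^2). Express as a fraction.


L2 sq norm = sum(w^2) = 24. J = 16 + 1/10 * 24 = 92/5.

92/5


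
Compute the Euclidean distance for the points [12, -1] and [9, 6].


d = sqrt(sum of squared differences). (12-9)^2=9, (-1-6)^2=49. Sum = 58.

sqrt(58)


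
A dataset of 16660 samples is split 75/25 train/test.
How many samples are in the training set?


Test set = 16660 * 25% = 4165. Training set = 16660 - 4165 = 12495.

12495


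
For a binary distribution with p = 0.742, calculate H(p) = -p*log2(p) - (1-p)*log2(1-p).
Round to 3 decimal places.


H = -0.742*log2(0.742) - 0.258*log2(0.258) = 0.824.

0.824


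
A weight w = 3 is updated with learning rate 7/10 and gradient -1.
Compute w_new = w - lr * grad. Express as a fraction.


w_new = 3 - 7/10 * -1 = 3 - -7/10 = 37/10.

37/10


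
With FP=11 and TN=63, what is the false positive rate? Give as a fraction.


FPR = FP / (FP + TN) = 11 / 74 = 11/74.

11/74


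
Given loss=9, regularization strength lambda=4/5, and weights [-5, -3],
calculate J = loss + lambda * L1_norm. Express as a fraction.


L1 norm = sum(|w|) = 8. J = 9 + 4/5 * 8 = 77/5.

77/5


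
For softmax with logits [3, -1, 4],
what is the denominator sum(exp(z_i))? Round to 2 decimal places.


Denom = e^3=20.0855 + e^-1=0.3679 + e^4=54.5982. Sum = 75.0516, which rounds to 75.05.

75.05


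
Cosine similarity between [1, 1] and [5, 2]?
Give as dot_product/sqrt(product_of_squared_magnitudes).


dot = 7. |a|^2 = 2, |b|^2 = 29. cos = 7/sqrt(58).

7/sqrt(58)


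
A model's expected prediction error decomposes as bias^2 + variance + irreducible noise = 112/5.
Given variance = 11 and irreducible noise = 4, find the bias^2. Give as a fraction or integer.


Total error = bias^2 + variance + irreducible noise. So bias^2 = 112/5 - 11 - 4 = 37/5.

37/5


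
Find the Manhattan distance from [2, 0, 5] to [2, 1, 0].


d = sum of absolute differences: |2-2|=0 + |0-1|=1 + |5-0|=5 = 6.

6


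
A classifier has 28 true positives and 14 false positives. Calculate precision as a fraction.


Precision = TP / (TP + FP) = 28 / 42 = 2/3.

2/3


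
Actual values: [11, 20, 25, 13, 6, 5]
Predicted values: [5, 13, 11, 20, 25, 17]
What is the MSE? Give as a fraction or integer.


MSE = (1/6) * ((11-5)^2=36 + (20-13)^2=49 + (25-11)^2=196 + (13-20)^2=49 + (6-25)^2=361 + (5-17)^2=144). Sum = 835. MSE = 835/6.

835/6


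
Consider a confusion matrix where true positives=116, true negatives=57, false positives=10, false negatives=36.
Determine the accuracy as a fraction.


Accuracy = (TP + TN) / (TP + TN + FP + FN) = (116 + 57) / 219 = 173/219.

173/219


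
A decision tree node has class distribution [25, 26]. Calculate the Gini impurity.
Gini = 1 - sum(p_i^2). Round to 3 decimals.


Total = 51. Proportions: 25/51, 26/51. sum(p_i^2) = 0.5002. Gini = 1 - 0.5002 = 0.4998, which rounds to 0.500.

0.500


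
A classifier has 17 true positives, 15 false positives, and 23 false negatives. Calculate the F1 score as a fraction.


Precision = 17/32 = 17/32. Recall = 17/40 = 17/40. F1 = 2*P*R/(P+R) = 17/36.

17/36


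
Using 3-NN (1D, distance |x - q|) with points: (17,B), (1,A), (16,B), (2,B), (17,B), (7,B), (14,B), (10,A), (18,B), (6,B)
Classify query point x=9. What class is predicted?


Distances: |17-9|=8, |1-9|=8, |16-9|=7, |2-9|=7, |17-9|=8, |7-9|=2, |14-9|=5, |10-9|=1, |18-9|=9, |6-9|=3. 3 nearest: (10,A), (7,B), (6,B). Counts: {'A': 1, 'B': 2}. Majority class: B.

B


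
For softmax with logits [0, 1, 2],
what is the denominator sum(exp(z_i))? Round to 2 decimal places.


Denom = e^0=1.0000 + e^1=2.7183 + e^2=7.3891. Sum = 11.1074, which rounds to 11.11.

11.11


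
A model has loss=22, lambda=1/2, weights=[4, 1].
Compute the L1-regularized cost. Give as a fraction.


L1 norm = sum(|w|) = 5. J = 22 + 1/2 * 5 = 49/2.

49/2


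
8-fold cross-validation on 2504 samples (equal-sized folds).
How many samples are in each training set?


Each validation fold has 2504/8 = 313 samples. Training set = 2504 - 313 = 2191.

2191


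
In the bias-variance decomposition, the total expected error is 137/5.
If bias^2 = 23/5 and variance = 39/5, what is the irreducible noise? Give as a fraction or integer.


Total error = bias^2 + variance + irreducible noise. So irreducible noise = 137/5 - 23/5 - 39/5 = 15.

15


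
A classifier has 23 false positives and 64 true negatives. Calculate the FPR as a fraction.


FPR = FP / (FP + TN) = 23 / 87 = 23/87.

23/87


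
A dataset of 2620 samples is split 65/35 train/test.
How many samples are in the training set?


Test set = 2620 * 35% = 917. Training set = 2620 - 917 = 1703.

1703


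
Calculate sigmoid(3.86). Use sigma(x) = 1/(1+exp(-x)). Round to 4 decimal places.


sigma(3.86) = 1/(1+e^(-3.86)) = 1/(1+0.021068) = 1/1.021068 = 0.9794.

0.9794


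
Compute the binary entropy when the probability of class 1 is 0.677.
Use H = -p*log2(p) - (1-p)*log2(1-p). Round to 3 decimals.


H = -0.677*log2(0.677) - 0.323*log2(0.323) = 0.908.

0.908


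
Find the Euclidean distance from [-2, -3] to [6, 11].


d = sqrt(sum of squared differences). (-2-6)^2=64, (-3-11)^2=196. Sum = 260.

sqrt(260)


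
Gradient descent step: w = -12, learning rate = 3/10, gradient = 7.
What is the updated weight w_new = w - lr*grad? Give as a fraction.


w_new = -12 - 3/10 * 7 = -12 - 21/10 = -141/10.

-141/10


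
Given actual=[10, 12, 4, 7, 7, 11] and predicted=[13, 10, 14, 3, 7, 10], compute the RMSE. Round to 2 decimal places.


MSE = 21.6667. RMSE = sqrt(21.6667) = 4.65.

4.65


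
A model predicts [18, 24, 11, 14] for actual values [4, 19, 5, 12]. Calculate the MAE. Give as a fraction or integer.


MAE = (1/4) * (|4-18|=14 + |19-24|=5 + |5-11|=6 + |12-14|=2). Sum = 27. MAE = 27/4.

27/4


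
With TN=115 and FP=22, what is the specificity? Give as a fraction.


Specificity = TN / (TN + FP) = 115 / 137 = 115/137.

115/137


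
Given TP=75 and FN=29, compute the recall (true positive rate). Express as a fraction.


Recall = TP / (TP + FN) = 75 / 104 = 75/104.

75/104


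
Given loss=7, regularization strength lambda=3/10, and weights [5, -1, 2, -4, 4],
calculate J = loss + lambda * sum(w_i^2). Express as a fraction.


L2 sq norm = sum(w^2) = 62. J = 7 + 3/10 * 62 = 128/5.

128/5


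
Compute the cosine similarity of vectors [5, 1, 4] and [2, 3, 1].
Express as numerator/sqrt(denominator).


dot = 17. |a|^2 = 42, |b|^2 = 14. cos = 17/sqrt(588).

17/sqrt(588)


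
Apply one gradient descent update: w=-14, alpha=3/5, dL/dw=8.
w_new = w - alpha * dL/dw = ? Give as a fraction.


w_new = -14 - 3/5 * 8 = -14 - 24/5 = -94/5.

-94/5


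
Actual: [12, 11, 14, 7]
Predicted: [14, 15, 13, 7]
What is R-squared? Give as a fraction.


Mean(y) = 11. SS_res = 21. SS_tot = 26. R^2 = 1 - 21/(26) = 5/26.

5/26


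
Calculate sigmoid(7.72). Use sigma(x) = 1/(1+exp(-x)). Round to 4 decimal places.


sigma(7.72) = 1/(1+e^(-7.72)) = 1/(1+0.000444) = 1/1.000444 = 0.9996.

0.9996


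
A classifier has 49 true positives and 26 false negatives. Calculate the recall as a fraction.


Recall = TP / (TP + FN) = 49 / 75 = 49/75.

49/75


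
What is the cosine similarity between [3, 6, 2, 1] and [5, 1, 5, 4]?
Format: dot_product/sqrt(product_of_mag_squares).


dot = 35. |a|^2 = 50, |b|^2 = 67. cos = 35/sqrt(3350).

35/sqrt(3350)


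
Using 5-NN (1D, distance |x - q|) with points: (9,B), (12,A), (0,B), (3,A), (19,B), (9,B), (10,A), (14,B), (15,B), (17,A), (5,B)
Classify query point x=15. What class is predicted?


Distances: |9-15|=6, |12-15|=3, |0-15|=15, |3-15|=12, |19-15|=4, |9-15|=6, |10-15|=5, |14-15|=1, |15-15|=0, |17-15|=2, |5-15|=10. 5 nearest: (15,B), (14,B), (17,A), (12,A), (19,B). Counts: {'B': 3, 'A': 2}. Majority class: B.

B


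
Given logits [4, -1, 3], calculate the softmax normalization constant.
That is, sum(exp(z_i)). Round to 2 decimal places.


Denom = e^4=54.5982 + e^-1=0.3679 + e^3=20.0855. Sum = 75.0516, which rounds to 75.05.

75.05


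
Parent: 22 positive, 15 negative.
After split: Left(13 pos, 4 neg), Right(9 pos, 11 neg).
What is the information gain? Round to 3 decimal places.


H(parent) = 0.9740. H(left) = 0.7871, H(right) = 0.9928. Weighted = (17/37)*0.7871 + (20/37)*0.9928 = 0.8983. IG = 0.9740 - 0.8983 = 0.0757, which rounds to 0.076.

0.076


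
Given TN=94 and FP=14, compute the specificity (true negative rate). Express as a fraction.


Specificity = TN / (TN + FP) = 94 / 108 = 47/54.

47/54


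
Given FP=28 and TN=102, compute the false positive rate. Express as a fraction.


FPR = FP / (FP + TN) = 28 / 130 = 14/65.

14/65


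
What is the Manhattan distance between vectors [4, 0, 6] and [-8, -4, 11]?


d = sum of absolute differences: |4--8|=12 + |0--4|=4 + |6-11|=5 = 21.

21


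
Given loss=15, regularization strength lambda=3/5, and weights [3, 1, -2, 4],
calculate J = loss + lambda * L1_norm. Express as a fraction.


L1 norm = sum(|w|) = 10. J = 15 + 3/5 * 10 = 21.

21


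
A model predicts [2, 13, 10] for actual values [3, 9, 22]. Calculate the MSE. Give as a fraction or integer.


MSE = (1/3) * ((3-2)^2=1 + (9-13)^2=16 + (22-10)^2=144). Sum = 161. MSE = 161/3.

161/3


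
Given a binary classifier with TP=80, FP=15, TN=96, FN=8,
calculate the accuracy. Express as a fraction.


Accuracy = (TP + TN) / (TP + TN + FP + FN) = (80 + 96) / 199 = 176/199.

176/199


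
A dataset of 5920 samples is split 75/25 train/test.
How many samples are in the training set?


Test set = 5920 * 25% = 1480. Training set = 5920 - 1480 = 4440.

4440


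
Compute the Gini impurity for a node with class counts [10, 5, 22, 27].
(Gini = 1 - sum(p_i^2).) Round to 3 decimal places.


Total = 64. Proportions: 10/64, 5/64, 22/64, 27/64. sum(p_i^2) = 0.3267. Gini = 1 - 0.3267 = 0.6733, which rounds to 0.673.

0.673


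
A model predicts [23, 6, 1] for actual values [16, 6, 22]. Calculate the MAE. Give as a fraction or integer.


MAE = (1/3) * (|16-23|=7 + |6-6|=0 + |22-1|=21). Sum = 28. MAE = 28/3.

28/3


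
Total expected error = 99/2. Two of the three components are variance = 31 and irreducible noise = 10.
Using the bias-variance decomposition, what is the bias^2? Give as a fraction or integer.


Total error = bias^2 + variance + irreducible noise. So bias^2 = 99/2 - 31 - 10 = 17/2.

17/2


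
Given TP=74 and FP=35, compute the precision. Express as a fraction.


Precision = TP / (TP + FP) = 74 / 109 = 74/109.

74/109


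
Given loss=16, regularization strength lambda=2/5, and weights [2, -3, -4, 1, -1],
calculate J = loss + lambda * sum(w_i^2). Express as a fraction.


L2 sq norm = sum(w^2) = 31. J = 16 + 2/5 * 31 = 142/5.

142/5


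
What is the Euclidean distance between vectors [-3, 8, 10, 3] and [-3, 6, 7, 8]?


d = sqrt(sum of squared differences). (-3--3)^2=0, (8-6)^2=4, (10-7)^2=9, (3-8)^2=25. Sum = 38.

sqrt(38)


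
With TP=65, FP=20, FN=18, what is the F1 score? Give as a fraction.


Precision = 65/85 = 13/17. Recall = 65/83 = 65/83. F1 = 2*P*R/(P+R) = 65/84.

65/84


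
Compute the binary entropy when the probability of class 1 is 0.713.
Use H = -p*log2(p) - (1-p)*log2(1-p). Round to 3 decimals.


H = -0.713*log2(0.713) - 0.287*log2(0.287) = 0.865.

0.865


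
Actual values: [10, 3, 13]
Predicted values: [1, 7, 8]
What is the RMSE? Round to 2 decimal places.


MSE = 40.6667. RMSE = sqrt(40.6667) = 6.38.

6.38


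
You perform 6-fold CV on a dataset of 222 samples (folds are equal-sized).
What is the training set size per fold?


Each validation fold has 222/6 = 37 samples. Training set = 222 - 37 = 185.

185


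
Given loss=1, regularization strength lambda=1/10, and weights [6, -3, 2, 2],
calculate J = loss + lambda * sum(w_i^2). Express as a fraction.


L2 sq norm = sum(w^2) = 53. J = 1 + 1/10 * 53 = 63/10.

63/10


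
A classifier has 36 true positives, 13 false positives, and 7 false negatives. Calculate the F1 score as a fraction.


Precision = 36/49 = 36/49. Recall = 36/43 = 36/43. F1 = 2*P*R/(P+R) = 18/23.

18/23


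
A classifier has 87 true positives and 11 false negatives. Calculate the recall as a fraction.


Recall = TP / (TP + FN) = 87 / 98 = 87/98.

87/98


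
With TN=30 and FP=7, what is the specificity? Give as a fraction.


Specificity = TN / (TN + FP) = 30 / 37 = 30/37.

30/37


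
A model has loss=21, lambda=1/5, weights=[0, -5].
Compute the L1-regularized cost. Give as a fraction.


L1 norm = sum(|w|) = 5. J = 21 + 1/5 * 5 = 22.

22


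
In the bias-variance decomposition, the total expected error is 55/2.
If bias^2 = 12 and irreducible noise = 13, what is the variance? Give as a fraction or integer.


Total error = bias^2 + variance + irreducible noise. So variance = 55/2 - 12 - 13 = 5/2.

5/2


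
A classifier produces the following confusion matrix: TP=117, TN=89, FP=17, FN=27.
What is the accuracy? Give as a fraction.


Accuracy = (TP + TN) / (TP + TN + FP + FN) = (117 + 89) / 250 = 103/125.

103/125


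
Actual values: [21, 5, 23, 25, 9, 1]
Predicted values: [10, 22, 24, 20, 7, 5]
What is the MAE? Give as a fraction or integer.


MAE = (1/6) * (|21-10|=11 + |5-22|=17 + |23-24|=1 + |25-20|=5 + |9-7|=2 + |1-5|=4). Sum = 40. MAE = 20/3.

20/3


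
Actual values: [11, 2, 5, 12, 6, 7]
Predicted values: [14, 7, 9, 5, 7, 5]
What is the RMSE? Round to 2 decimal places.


MSE = 17.3333. RMSE = sqrt(17.3333) = 4.16.

4.16


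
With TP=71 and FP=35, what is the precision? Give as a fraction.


Precision = TP / (TP + FP) = 71 / 106 = 71/106.

71/106


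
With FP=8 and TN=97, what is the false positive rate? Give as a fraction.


FPR = FP / (FP + TN) = 8 / 105 = 8/105.

8/105


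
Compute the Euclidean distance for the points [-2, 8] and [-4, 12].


d = sqrt(sum of squared differences). (-2--4)^2=4, (8-12)^2=16. Sum = 20.

sqrt(20)


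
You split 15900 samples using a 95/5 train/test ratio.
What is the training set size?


Test set = 15900 * 5% = 795. Training set = 15900 - 795 = 15105.

15105


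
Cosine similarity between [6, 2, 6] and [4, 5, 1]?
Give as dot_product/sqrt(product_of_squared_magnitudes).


dot = 40. |a|^2 = 76, |b|^2 = 42. cos = 40/sqrt(3192).

40/sqrt(3192)


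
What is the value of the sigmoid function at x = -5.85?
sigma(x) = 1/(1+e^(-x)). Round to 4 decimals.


sigma(-5.85) = 1/(1+e^(5.85)) = 1/(1+347.234380) = 1/348.234380 = 0.0029.

0.0029


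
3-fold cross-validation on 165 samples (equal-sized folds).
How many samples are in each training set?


Each validation fold has 165/3 = 55 samples. Training set = 165 - 55 = 110.

110


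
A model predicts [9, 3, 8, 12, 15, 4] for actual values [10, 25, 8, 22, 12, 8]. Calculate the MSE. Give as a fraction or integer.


MSE = (1/6) * ((10-9)^2=1 + (25-3)^2=484 + (8-8)^2=0 + (22-12)^2=100 + (12-15)^2=9 + (8-4)^2=16). Sum = 610. MSE = 305/3.

305/3


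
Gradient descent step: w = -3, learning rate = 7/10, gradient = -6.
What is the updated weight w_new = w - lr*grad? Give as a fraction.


w_new = -3 - 7/10 * -6 = -3 - -21/5 = 6/5.

6/5


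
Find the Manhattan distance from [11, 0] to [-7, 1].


d = sum of absolute differences: |11--7|=18 + |0-1|=1 = 19.

19


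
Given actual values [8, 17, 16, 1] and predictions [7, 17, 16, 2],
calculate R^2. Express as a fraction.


Mean(y) = 21/2. SS_res = 2. SS_tot = 169. R^2 = 1 - 2/(169) = 167/169.

167/169


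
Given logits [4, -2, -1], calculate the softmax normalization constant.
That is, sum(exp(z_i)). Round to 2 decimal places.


Denom = e^4=54.5982 + e^-2=0.1353 + e^-1=0.3679. Sum = 55.1014, which rounds to 55.10.

55.10


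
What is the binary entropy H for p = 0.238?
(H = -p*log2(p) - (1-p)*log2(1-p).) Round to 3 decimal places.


H = -0.238*log2(0.238) - 0.762*log2(0.762) = 0.792.

0.792


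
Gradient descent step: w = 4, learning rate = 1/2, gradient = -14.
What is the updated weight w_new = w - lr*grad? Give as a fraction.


w_new = 4 - 1/2 * -14 = 4 - -7 = 11.

11


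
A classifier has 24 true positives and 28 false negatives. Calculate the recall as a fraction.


Recall = TP / (TP + FN) = 24 / 52 = 6/13.

6/13


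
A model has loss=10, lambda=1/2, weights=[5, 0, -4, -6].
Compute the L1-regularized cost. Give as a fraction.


L1 norm = sum(|w|) = 15. J = 10 + 1/2 * 15 = 35/2.

35/2


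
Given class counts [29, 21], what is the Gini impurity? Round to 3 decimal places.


Total = 50. Proportions: 29/50, 21/50. sum(p_i^2) = 0.5128. Gini = 1 - 0.5128 = 0.4872, which rounds to 0.487.

0.487


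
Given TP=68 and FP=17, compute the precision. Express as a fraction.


Precision = TP / (TP + FP) = 68 / 85 = 4/5.

4/5


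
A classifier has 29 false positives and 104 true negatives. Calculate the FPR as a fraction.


FPR = FP / (FP + TN) = 29 / 133 = 29/133.

29/133


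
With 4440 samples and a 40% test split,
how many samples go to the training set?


Test set = 4440 * 40% = 1776. Training set = 4440 - 1776 = 2664.

2664


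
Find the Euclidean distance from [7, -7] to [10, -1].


d = sqrt(sum of squared differences). (7-10)^2=9, (-7--1)^2=36. Sum = 45.

sqrt(45)


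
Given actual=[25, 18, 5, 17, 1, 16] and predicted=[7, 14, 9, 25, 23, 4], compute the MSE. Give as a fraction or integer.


MSE = (1/6) * ((25-7)^2=324 + (18-14)^2=16 + (5-9)^2=16 + (17-25)^2=64 + (1-23)^2=484 + (16-4)^2=144). Sum = 1048. MSE = 524/3.

524/3


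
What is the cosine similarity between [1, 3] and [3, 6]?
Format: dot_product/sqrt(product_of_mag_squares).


dot = 21. |a|^2 = 10, |b|^2 = 45. cos = 21/sqrt(450).

21/sqrt(450)


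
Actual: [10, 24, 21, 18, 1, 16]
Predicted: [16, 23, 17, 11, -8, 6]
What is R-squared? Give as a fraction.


Mean(y) = 15. SS_res = 283. SS_tot = 348. R^2 = 1 - 283/(348) = 65/348.

65/348


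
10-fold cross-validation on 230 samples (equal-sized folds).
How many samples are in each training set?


Each validation fold has 230/10 = 23 samples. Training set = 230 - 23 = 207.

207


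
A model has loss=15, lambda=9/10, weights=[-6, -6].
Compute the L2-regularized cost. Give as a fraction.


L2 sq norm = sum(w^2) = 72. J = 15 + 9/10 * 72 = 399/5.

399/5


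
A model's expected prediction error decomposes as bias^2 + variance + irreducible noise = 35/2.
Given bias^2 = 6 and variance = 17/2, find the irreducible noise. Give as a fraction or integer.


Total error = bias^2 + variance + irreducible noise. So irreducible noise = 35/2 - 6 - 17/2 = 3.

3


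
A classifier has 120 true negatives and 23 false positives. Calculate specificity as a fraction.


Specificity = TN / (TN + FP) = 120 / 143 = 120/143.

120/143


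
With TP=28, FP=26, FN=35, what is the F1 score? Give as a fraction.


Precision = 28/54 = 14/27. Recall = 28/63 = 4/9. F1 = 2*P*R/(P+R) = 56/117.

56/117


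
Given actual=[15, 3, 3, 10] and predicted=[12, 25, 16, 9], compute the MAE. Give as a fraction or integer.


MAE = (1/4) * (|15-12|=3 + |3-25|=22 + |3-16|=13 + |10-9|=1). Sum = 39. MAE = 39/4.

39/4


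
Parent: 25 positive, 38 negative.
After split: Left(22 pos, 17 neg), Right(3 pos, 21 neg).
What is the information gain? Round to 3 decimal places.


H(parent) = 0.9691. H(left) = 0.9881, H(right) = 0.5436. Weighted = (39/63)*0.9881 + (24/63)*0.5436 = 0.8188. IG = 0.9691 - 0.8188 = 0.1503, which rounds to 0.150.

0.150


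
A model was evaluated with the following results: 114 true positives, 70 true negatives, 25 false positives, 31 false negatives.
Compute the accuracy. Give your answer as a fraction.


Accuracy = (TP + TN) / (TP + TN + FP + FN) = (114 + 70) / 240 = 23/30.

23/30


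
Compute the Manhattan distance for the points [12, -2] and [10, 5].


d = sum of absolute differences: |12-10|=2 + |-2-5|=7 = 9.

9


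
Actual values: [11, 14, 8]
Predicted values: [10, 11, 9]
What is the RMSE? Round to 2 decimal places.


MSE = 3.6667. RMSE = sqrt(3.6667) = 1.91.

1.91


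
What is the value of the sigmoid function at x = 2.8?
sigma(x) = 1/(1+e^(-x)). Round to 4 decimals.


sigma(2.8) = 1/(1+e^(-2.8)) = 1/(1+0.060810) = 1/1.060810 = 0.9427.

0.9427


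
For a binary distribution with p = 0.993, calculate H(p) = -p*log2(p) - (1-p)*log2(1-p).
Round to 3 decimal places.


H = -0.993*log2(0.993) - 0.007*log2(0.007) = 0.060.

0.060


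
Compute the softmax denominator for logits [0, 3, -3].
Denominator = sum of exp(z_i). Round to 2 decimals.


Denom = e^0=1.0000 + e^3=20.0855 + e^-3=0.0498. Sum = 21.1353, which rounds to 21.14.

21.14


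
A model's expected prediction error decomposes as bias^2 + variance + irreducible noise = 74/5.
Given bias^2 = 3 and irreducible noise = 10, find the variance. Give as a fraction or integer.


Total error = bias^2 + variance + irreducible noise. So variance = 74/5 - 3 - 10 = 9/5.

9/5


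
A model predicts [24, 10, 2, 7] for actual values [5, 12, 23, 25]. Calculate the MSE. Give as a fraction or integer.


MSE = (1/4) * ((5-24)^2=361 + (12-10)^2=4 + (23-2)^2=441 + (25-7)^2=324). Sum = 1130. MSE = 565/2.

565/2


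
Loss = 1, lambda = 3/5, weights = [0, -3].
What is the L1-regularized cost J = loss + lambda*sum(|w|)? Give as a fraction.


L1 norm = sum(|w|) = 3. J = 1 + 3/5 * 3 = 14/5.

14/5


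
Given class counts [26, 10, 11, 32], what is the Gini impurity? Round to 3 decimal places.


Total = 79. Proportions: 26/79, 10/79, 11/79, 32/79. sum(p_i^2) = 0.3078. Gini = 1 - 0.3078 = 0.6922, which rounds to 0.692.

0.692


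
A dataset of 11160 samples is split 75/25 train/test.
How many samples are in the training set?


Test set = 11160 * 25% = 2790. Training set = 11160 - 2790 = 8370.

8370


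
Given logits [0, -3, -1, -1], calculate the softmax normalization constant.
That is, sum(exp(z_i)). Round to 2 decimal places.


Denom = e^0=1.0000 + e^-3=0.0498 + e^-1=0.3679 + e^-1=0.3679. Sum = 1.7856, which rounds to 1.79.

1.79


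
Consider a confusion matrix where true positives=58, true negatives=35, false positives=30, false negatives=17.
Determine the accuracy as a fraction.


Accuracy = (TP + TN) / (TP + TN + FP + FN) = (58 + 35) / 140 = 93/140.

93/140
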